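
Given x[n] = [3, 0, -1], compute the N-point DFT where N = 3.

X[k] = Σ(n=0 to 2) x[n] · ω_3^(nk)
where ω_3 = e^(-2πi/3)

Computing each X[k]:
X[0] = 2
X[1] = 3.5000-0.8660i
X[2] = 3.5000+0.8660i

X = [2, 3.5000-0.8660i, 3.5000+0.8660i]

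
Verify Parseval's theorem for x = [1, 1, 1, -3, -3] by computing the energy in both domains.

Time domain:
Σ|x[n]|² = |1|² + |1|² + |1|² + |-3|² + |-3|² = 21.0000

Frequency domain:
(1/5)Σ|X[k]|² = (1/5)(|-3|² + |2.0000-6.1554i|² + |2.0000+1.4531i|² + |2.0000-1.4531i|² + |2.0000+6.1554i|²) = (1/5)·105.0000 = 21.0000

Both sides agree, confirming Parseval's theorem.

Σ|x[n]|² = (1/N)Σ|X[k]|² = 21.0000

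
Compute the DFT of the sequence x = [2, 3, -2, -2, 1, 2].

X[k] = Σ(n=0 to 5) x[n] · ω_6^(nk)
where ω_6 = e^(-2πi/6)

Computing each X[k]:
X[0] = 4
X[1] = 7.0000+1.7321i
X[2] = -2.0000-3.4641i
X[3] = -2
X[4] = -2.0000+3.4641i
X[5] = 7.0000-1.7321i

X = [4, 7.0000+1.7321i, -2.0000-3.4641i, -2, -2.0000+3.4641i, 7.0000-1.7321i]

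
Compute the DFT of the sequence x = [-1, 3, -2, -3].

X[k] = Σ(n=0 to 3) x[n] · ω_4^(nk)
where ω_4 = e^(-2πi/4)

Computing each X[k]:
X[0] = -3
X[1] = 1-6i
X[2] = -3
X[3] = 1+6i

X = [-3, 1-6i, -3, 1+6i]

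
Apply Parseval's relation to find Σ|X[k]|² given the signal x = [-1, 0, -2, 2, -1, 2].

Parseval: Σ|x[n]|² = (1/N)Σ|X[k]|², so Σ|X[k]|² = N·Σ|x[n]|² = 6·14.0000

Σ|X[k]|² = N·Σ|x[n]|² = 6·14.0000 = 84.0000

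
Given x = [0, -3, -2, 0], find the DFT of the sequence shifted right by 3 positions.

Time shift by 3: X_shifted[k] = ω_4^(3k) · X[k]
Shifted x = [-3, -2, 0, 0]

DFT(x[n-3]) = [-5, -3+2i, -1, -3-2i]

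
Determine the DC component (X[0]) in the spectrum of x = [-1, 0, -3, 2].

X[0] = Σ(n=0 to 3) x[n] · ω_4^0 = Σ x[n]
= (-1) + (0) + (-3) + (2)

X[0] = -2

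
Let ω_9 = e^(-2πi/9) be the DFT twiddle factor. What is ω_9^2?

ω_9^2 = e^(-2πi·2/9)
= cos(-2π·2/9) + i·sin(-2π·2/9)
= cos(-4π/9) + i·sin(-4π/9)

ω_9^2 = cos(-4π/9) + i·sin(-4π/9) = 0.1736-0.9848i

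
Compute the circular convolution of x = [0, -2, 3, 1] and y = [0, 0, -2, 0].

(x ⊛ y)[n] = Σ(m=0 to 3) x[m] · y[(n-m) mod 4]

Computing each output sample:
(x ⊛ y)[0] = -6
(x ⊛ y)[1] = -2
(x ⊛ y)[2] = 0
(x ⊛ y)[3] = 4

x ⊛ y = [-6, -2, 0, 4]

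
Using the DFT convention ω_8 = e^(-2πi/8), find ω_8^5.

ω_8^5 = e^(-2πi·5/8)
= cos(-2π·5/8) + i·sin(-2π·5/8)
= cos(-10π/8) + i·sin(-10π/8)

ω_8^5 = cos(-10π/8) + i·sin(-10π/8) = -0.7071+0.7071i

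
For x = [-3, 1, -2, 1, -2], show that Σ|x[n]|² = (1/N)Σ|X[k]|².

Time domain:
Σ|x[n]|² = |-3|² + |1|² + |-2|² + |1|² + |-2|² = 19.0000

Frequency domain:
(1/5)Σ|X[k]|² = (1/5)(|-5|² + |-2.5000-1.0898i|² + |-2.5000-4.6165i|² + |-2.5000+4.6165i|² + |-2.5000+1.0898i|²) = (1/5)·95.0000 = 19.0000

Both sides agree, confirming Parseval's theorem.

Σ|x[n]|² = (1/N)Σ|X[k]|² = 19.0000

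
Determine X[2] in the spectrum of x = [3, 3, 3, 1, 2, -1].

X[2] = Σ(n=0 to 5) x[n] · ω_6^(2n) where ω_6 = e^(-2πi/6)
= (3)·ω_6^0 + (3)·ω_6^2 + (3)·ω_6^4 + (1)·ω_6^6 + (2)·ω_6^8 + (-1)·ω_6^10

X[2] = 0.5000-2.5981i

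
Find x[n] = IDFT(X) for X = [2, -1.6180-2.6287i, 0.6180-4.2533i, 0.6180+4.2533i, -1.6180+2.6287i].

x[n] = (1/5) Σ(k=0 to 4) X[k] · e^(2πikn/5)

Computing each x[n]:
x[0] = 0
x[1] = 2
x[2] = 0
x[3] = 2
x[4] = -2

x = [0, 2, 0, 2, -2]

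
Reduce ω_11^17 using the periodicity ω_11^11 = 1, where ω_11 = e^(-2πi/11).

Since ω_11^11 = 1, powers reduce modulo 11.
17 mod 11 = 6
So ω_11^17 = ω_11^6 = e^(-2πi·6/11)

ω_11^17 = ω_11^6 = -0.9595+0.2817i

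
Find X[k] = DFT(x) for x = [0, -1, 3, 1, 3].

X[k] = Σ(n=0 to 4) x[n] · ω_5^(nk)
where ω_5 = e^(-2πi/5)

Computing each X[k]:
X[0] = 6
X[1] = -2.6180+2.6287i
X[2] = -0.3820+4.2533i
X[3] = -0.3820-4.2533i
X[4] = -2.6180-2.6287i

X = [6, -2.6180+2.6287i, -0.3820+4.2533i, -0.3820-4.2533i, -2.6180-2.6287i]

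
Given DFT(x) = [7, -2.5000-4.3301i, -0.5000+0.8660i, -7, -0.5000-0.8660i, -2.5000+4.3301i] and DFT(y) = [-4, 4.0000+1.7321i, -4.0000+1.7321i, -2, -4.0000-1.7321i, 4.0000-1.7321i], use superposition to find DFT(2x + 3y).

By linearity: DFT(2x + 3y) = 2·DFT(x) + 3·DFT(y)
= 2·[7, -2.5000-4.3301i, -0.5000+0.8660i, -7, -0.5000-0.8660i, -2.5000+4.3301i] + 3·[-4, 4.0000+1.7321i, -4.0000+1.7321i, -2, -4.0000-1.7321i, 4.0000-1.7321i]

Computing element-wise:
Z[0] = 2·(7) + 3·(-4) = 2
Z[1] = 2·(-2.5000-4.3301i) + 3·(4.0000+1.7321i) = 7.0000-3.4639i
Z[2] = 2·(-0.5000+0.8660i) + 3·(-4.0000+1.7321i) = -13.0000+6.9283i
Z[3] = 2·(-7) + 3·(-2) = -20
Z[4] = 2·(-0.5000-0.8660i) + 3·(-4.0000-1.7321i) = -13.0000-6.9283i
Z[5] = 2·(-2.5000+4.3301i) + 3·(4.0000-1.7321i) = 7.0000+3.4639i

DFT(2x + 3y) = 2·X + 3·Y = [2, 7.0000-3.4639i, -13.0000+6.9283i, -20, -13.0000-6.9283i, 7.0000+3.4639i]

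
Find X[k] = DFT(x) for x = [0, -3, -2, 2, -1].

X[k] = Σ(n=0 to 4) x[n] · ω_5^(nk)
where ω_5 = e^(-2πi/5)

Computing each X[k]:
X[0] = -4
X[1] = -1.2361+4.2533i
X[2] = 3.2361-2.6287i
X[3] = 3.2361+2.6287i
X[4] = -1.2361-4.2533i

X = [-4, -1.2361+4.2533i, 3.2361-2.6287i, 3.2361+2.6287i, -1.2361-4.2533i]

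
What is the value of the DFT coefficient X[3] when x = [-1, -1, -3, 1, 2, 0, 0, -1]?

X[3] = Σ(n=0 to 7) x[n] · ω_8^(3n) where ω_8 = e^(-2πi/8)
= (-1)·ω_8^0 + (-1)·ω_8^3 + (-3)·ω_8^6 + (1)·ω_8^9 + (2)·ω_8^12 + (0)·ω_8^15 + (0)·ω_8^18 + (-1)·ω_8^21

X[3] = -0.8787-3.7071i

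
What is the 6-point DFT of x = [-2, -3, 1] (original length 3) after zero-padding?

Original 3-point DFT: [-4, -1.0000+3.4641i, -1.0000-3.4641i]
Zero-padded 6-point DFT provides frequency interpolation.

DFT_6([x, 0, ...]) = [-4, -4.0000+1.7321i, -1.0000+3.4641i, 2, -1.0000-3.4641i, -4.0000-1.7321i]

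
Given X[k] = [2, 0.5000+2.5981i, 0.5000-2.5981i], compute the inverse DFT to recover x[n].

x[n] = (1/3) Σ(k=0 to 2) X[k] · e^(2πikn/3)

Computing each x[n]:
x[0] = 1
x[1] = -1
x[2] = 2

x = [1, -1, 2]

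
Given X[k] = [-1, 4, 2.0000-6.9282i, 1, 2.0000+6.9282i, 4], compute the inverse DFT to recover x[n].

x[n] = (1/6) Σ(k=0 to 5) X[k] · e^(2πikn/6)

Computing each x[n]:
x[0] = 2
x[1] = 2
x[2] = -3
x[3] = -1
x[4] = 1
x[5] = -2

x = [2, 2, -3, -1, 1, -2]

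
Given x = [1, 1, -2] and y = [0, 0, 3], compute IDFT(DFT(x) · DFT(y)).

(x ⊛ y)[n] = Σ(m=0 to 2) x[m] · y[(n-m) mod 3]

Computing each output sample:
(x ⊛ y)[0] = 3
(x ⊛ y)[1] = -6
(x ⊛ y)[2] = 3

x ⊛ y = [3, -6, 3]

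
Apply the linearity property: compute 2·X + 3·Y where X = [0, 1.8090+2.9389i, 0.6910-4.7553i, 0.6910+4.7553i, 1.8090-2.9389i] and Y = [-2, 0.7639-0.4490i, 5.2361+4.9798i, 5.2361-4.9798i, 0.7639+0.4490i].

By linearity: DFT(2x + 3y) = 2·DFT(x) + 3·DFT(y)
= 2·[0, 1.8090+2.9389i, 0.6910-4.7553i, 0.6910+4.7553i, 1.8090-2.9389i] + 3·[-2, 0.7639-0.4490i, 5.2361+4.9798i, 5.2361-4.9798i, 0.7639+0.4490i]

Computing element-wise:
Z[0] = 2·(0) + 3·(-2) = -6
Z[1] = 2·(1.8090+2.9389i) + 3·(0.7639-0.4490i) = 5.9097+4.5308i
Z[2] = 2·(0.6910-4.7553i) + 3·(5.2361+4.9798i) = 17.0903+5.4288i
Z[3] = 2·(0.6910+4.7553i) + 3·(5.2361-4.9798i) = 17.0903-5.4288i
Z[4] = 2·(1.8090-2.9389i) + 3·(0.7639+0.4490i) = 5.9097-4.5308i

DFT(2x + 3y) = 2·X + 3·Y = [-6, 5.9097+4.5308i, 17.0903+5.4288i, 17.0903-5.4288i, 5.9097-4.5308i]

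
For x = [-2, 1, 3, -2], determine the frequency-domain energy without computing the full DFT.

Parseval: Σ|x[n]|² = (1/N)Σ|X[k]|², so Σ|X[k]|² = N·Σ|x[n]|² = 4·18.0000

Σ|X[k]|² = N·Σ|x[n]|² = 4·18.0000 = 72.0000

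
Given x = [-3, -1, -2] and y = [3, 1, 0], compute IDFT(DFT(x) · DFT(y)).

(x ⊛ y)[n] = Σ(m=0 to 2) x[m] · y[(n-m) mod 3]

Computing each output sample:
(x ⊛ y)[0] = -11
(x ⊛ y)[1] = -6
(x ⊛ y)[2] = -7

x ⊛ y = [-11, -6, -7]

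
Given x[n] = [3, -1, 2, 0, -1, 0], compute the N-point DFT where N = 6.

X[k] = Σ(n=0 to 5) x[n] · ω_6^(nk)
where ω_6 = e^(-2πi/6)

Computing each X[k]:
X[0] = 3
X[1] = 2.0000-1.7321i
X[2] = 3.0000+3.4641i
X[3] = 5
X[4] = 3.0000-3.4641i
X[5] = 2.0000+1.7321i

X = [3, 2.0000-1.7321i, 3.0000+3.4641i, 5, 3.0000-3.4641i, 2.0000+1.7321i]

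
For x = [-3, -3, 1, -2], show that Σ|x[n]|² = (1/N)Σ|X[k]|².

Time domain:
Σ|x[n]|² = |-3|² + |-3|² + |1|² + |-2|² = 23.0000

Frequency domain:
(1/4)Σ|X[k]|² = (1/4)(|-7|² + |-4+1i|² + |3|² + |-4-1i|²) = (1/4)·92.0000 = 23.0000

Both sides agree, confirming Parseval's theorem.

Σ|x[n]|² = (1/N)Σ|X[k]|² = 23.0000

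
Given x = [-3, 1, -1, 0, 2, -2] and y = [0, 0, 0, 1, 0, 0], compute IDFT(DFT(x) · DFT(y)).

(x ⊛ y)[n] = Σ(m=0 to 5) x[m] · y[(n-m) mod 6]

Computing each output sample:
(x ⊛ y)[0] = 0
(x ⊛ y)[1] = 2
(x ⊛ y)[2] = -2
(x ⊛ y)[3] = -3
(x ⊛ y)[4] = 1
(x ⊛ y)[5] = -1

x ⊛ y = [0, 2, -2, -3, 1, -1]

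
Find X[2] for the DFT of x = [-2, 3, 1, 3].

X[2] = Σ(n=0 to 3) x[n] · ω_4^(2n) where ω_4 = e^(-2πi/4)
= (-2)·ω_4^0 + (3)·ω_4^2 + (1)·ω_4^4 + (3)·ω_4^6

X[2] = -7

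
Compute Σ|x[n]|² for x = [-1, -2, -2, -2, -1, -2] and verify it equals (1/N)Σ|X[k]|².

Time domain:
Σ|x[n]|² = |-1|² + |-2|² + |-2|² + |-2|² + |-1|² + |-2|² = 18.0000

Frequency domain:
(1/6)Σ|X[k]|² = (1/6)(|-10|² + |0.5000+0.8660i|² + |0.5000-0.8660i|² + |2|² + |0.5000+0.8660i|² + |0.5000-0.8660i|²) = (1/6)·108.0000 = 18.0000

Both sides agree, confirming Parseval's theorem.

Σ|x[n]|² = (1/N)Σ|X[k]|² = 18.0000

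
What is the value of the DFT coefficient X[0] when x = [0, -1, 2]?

X[0] = Σ(n=0 to 2) x[n] · ω_3^0 = Σ x[n]
= (0) + (-1) + (2)

X[0] = 1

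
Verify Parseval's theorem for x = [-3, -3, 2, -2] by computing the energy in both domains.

Time domain:
Σ|x[n]|² = |-3|² + |-3|² + |2|² + |-2|² = 26.0000

Frequency domain:
(1/4)Σ|X[k]|² = (1/4)(|-6|² + |-5+1i|² + |4|² + |-5-1i|²) = (1/4)·104.0000 = 26.0000

Both sides agree, confirming Parseval's theorem.

Σ|x[n]|² = (1/N)Σ|X[k]|² = 26.0000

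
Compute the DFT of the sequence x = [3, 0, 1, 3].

X[k] = Σ(n=0 to 3) x[n] · ω_4^(nk)
where ω_4 = e^(-2πi/4)

Computing each X[k]:
X[0] = 7
X[1] = 2+3i
X[2] = 1
X[3] = 2-3i

X = [7, 2+3i, 1, 2-3i]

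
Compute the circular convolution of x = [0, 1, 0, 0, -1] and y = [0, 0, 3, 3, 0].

(x ⊛ y)[n] = Σ(m=0 to 4) x[m] · y[(n-m) mod 5]

Computing each output sample:
(x ⊛ y)[0] = 0
(x ⊛ y)[1] = -3
(x ⊛ y)[2] = -3
(x ⊛ y)[3] = 3
(x ⊛ y)[4] = 3

x ⊛ y = [0, -3, -3, 3, 3]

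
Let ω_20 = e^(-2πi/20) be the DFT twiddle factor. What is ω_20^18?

ω_20^18 = e^(-2πi·18/20)
= cos(-2π·18/20) + i·sin(-2π·18/20)
= cos(-36π/20) + i·sin(-36π/20)

ω_20^18 = cos(-36π/20) + i·sin(-36π/20) = 0.8090+0.5878i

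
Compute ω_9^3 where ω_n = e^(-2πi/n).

ω_9^3 = e^(-2πi·3/9)
= cos(-2π·3/9) + i·sin(-2π·3/9)
= cos(-6π/9) + i·sin(-6π/9)

ω_9^3 = cos(-6π/9) + i·sin(-6π/9) = -0.5000-0.8660i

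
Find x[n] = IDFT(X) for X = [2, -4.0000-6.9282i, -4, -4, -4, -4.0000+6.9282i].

x[n] = (1/6) Σ(k=0 to 5) X[k] · e^(2πikn/6)

Computing each x[n]:
x[0] = -3
x[1] = 3
x[2] = 3
x[3] = 1
x[4] = -1
x[5] = -1

x = [-3, 3, 3, 1, -1, -1]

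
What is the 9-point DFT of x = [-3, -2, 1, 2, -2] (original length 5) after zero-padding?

Original 5-point DFT: [-4, -6.6631+0.5878i, 1.1631-0.9511i, 1.1631+0.9511i, -6.6631-0.5878i]
Zero-padded 9-point DFT provides frequency interpolation.

DFT_9([x, 0, ...]) = [-4, -3.4791-0.7472i, -6.8191+2.0741i, 0.5000+4.3301i, -1.7019-2.3748i, -1.7019+2.3748i, 0.5000-4.3301i, -6.8191-2.0741i, -3.4791+0.7472i]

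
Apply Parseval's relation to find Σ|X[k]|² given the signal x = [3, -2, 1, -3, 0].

Parseval: Σ|x[n]|² = (1/N)Σ|X[k]|², so Σ|X[k]|² = N·Σ|x[n]|² = 5·23.0000

Σ|X[k]|² = N·Σ|x[n]|² = 5·23.0000 = 115.0000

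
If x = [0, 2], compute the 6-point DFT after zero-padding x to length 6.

Original 2-point DFT: [2, -2]
Zero-padded 6-point DFT provides frequency interpolation.

DFT_6([x, 0, ...]) = [2, 1.0000-1.7321i, -1.0000-1.7321i, -2, -1.0000+1.7321i, 1.0000+1.7321i]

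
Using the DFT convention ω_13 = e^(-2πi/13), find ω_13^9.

ω_13^9 = e^(-2πi·9/13)
= cos(-2π·9/13) + i·sin(-2π·9/13)
= cos(-18π/13) + i·sin(-18π/13)

ω_13^9 = cos(-18π/13) + i·sin(-18π/13) = -0.3546+0.9350i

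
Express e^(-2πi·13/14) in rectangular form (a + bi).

ω_14^13 = e^(-2πi·13/14)
= cos(-2π·13/14) + i·sin(-2π·13/14)
= cos(-26π/14) + i·sin(-26π/14)

ω_14^13 = cos(-26π/14) + i·sin(-26π/14) = 0.9010+0.4339i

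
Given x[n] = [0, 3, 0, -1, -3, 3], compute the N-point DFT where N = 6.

X[k] = Σ(n=0 to 5) x[n] · ω_6^(nk)
where ω_6 = e^(-2πi/6)

Computing each X[k]:
X[0] = 2
X[1] = 5.5000-2.5981i
X[2] = -2.5000+2.5981i
X[3] = -8
X[4] = -2.5000-2.5981i
X[5] = 5.5000+2.5981i

X = [2, 5.5000-2.5981i, -2.5000+2.5981i, -8, -2.5000-2.5981i, 5.5000+2.5981i]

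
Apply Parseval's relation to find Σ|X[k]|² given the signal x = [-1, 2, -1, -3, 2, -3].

Parseval: Σ|x[n]|² = (1/N)Σ|X[k]|², so Σ|X[k]|² = N·Σ|x[n]|² = 6·28.0000

Σ|X[k]|² = N·Σ|x[n]|² = 6·28.0000 = 168.0000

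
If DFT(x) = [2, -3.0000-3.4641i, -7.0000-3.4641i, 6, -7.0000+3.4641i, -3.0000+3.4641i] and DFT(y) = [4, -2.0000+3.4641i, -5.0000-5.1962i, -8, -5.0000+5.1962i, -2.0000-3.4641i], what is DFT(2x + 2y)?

By linearity: DFT(2x + 2y) = 2·DFT(x) + 2·DFT(y)
= 2·[2, -3.0000-3.4641i, -7.0000-3.4641i, 6, -7.0000+3.4641i, -3.0000+3.4641i] + 2·[4, -2.0000+3.4641i, -5.0000-5.1962i, -8, -5.0000+5.1962i, -2.0000-3.4641i]

Computing element-wise:
Z[0] = 2·(2) + 2·(4) = 12
Z[1] = 2·(-3.0000-3.4641i) + 2·(-2.0000+3.4641i) = -10
Z[2] = 2·(-7.0000-3.4641i) + 2·(-5.0000-5.1962i) = -24.0000-17.3206i
Z[3] = 2·(6) + 2·(-8) = -4
Z[4] = 2·(-7.0000+3.4641i) + 2·(-5.0000+5.1962i) = -24.0000+17.3206i
Z[5] = 2·(-3.0000+3.4641i) + 2·(-2.0000-3.4641i) = -10

DFT(2x + 2y) = 2·X + 2·Y = [12, -10, -24.0000-17.3206i, -4, -24.0000+17.3206i, -10]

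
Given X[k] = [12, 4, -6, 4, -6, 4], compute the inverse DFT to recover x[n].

x[n] = (1/6) Σ(k=0 to 5) X[k] · e^(2πikn/6)

Computing each x[n]:
x[0] = 2
x[1] = 3
x[2] = 3
x[3] = -2
x[4] = 3
x[5] = 3

x = [2, 3, 3, -2, 3, 3]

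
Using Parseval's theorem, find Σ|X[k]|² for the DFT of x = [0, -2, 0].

Parseval: Σ|x[n]|² = (1/N)Σ|X[k]|², so Σ|X[k]|² = N·Σ|x[n]|² = 3·4.0000

Σ|X[k]|² = N·Σ|x[n]|² = 3·4.0000 = 12.0000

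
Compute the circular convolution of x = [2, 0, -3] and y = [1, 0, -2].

(x ⊛ y)[n] = Σ(m=0 to 2) x[m] · y[(n-m) mod 3]

Computing each output sample:
(x ⊛ y)[0] = 2
(x ⊛ y)[1] = 6
(x ⊛ y)[2] = -7

x ⊛ y = [2, 6, -7]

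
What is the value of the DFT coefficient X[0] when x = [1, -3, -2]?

X[0] = Σ(n=0 to 2) x[n] · ω_3^0 = Σ x[n]
= (1) + (-3) + (-2)

X[0] = -4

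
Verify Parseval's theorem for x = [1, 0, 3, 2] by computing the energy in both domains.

Time domain:
Σ|x[n]|² = |1|² + |0|² + |3|² + |2|² = 14.0000

Frequency domain:
(1/4)Σ|X[k]|² = (1/4)(|6|² + |-2+2i|² + |2|² + |-2-2i|²) = (1/4)·56.0000 = 14.0000

Both sides agree, confirming Parseval's theorem.

Σ|x[n]|² = (1/N)Σ|X[k]|² = 14.0000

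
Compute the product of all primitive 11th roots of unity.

The primitive 11th roots of unity are ω_11^k for k coprime to 11: k ∈ {1, 2, 3, 4, 5, 6, 7, 8, 9, 10}
Their product equals the constant term of the cyclotomic polynomial Φ_11(x) up to sign.
For n ≥ 3, the product of all primitive nth roots of unity is 1. (For n=1 it is 1; for n=2 it is -1.)

1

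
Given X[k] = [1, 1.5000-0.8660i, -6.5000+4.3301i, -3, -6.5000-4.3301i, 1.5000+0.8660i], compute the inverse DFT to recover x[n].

x[n] = (1/6) Σ(k=0 to 5) X[k] · e^(2πikn/6)

Computing each x[n]:
x[0] = -2
x[1] = 1
x[2] = 2
x[3] = -2
x[4] = -1
x[5] = 3

x = [-2, 1, 2, -2, -1, 3]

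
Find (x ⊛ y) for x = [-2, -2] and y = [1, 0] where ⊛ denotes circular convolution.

(x ⊛ y)[n] = Σ(m=0 to 1) x[m] · y[(n-m) mod 2]

Computing each output sample:
(x ⊛ y)[0] = -2
(x ⊛ y)[1] = -2

x ⊛ y = [-2, -2]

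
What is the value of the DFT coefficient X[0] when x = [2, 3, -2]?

X[0] = Σ(n=0 to 2) x[n] · ω_3^0 = Σ x[n]
= (2) + (3) + (-2)

X[0] = 3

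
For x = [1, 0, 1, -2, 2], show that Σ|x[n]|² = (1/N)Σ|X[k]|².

Time domain:
Σ|x[n]|² = |1|² + |0|² + |1|² + |-2|² + |2|² = 10.0000

Frequency domain:
(1/5)Σ|X[k]|² = (1/5)(|2|² + |2.4271+0.1388i|² + |-0.9271+4.0287i|² + |-0.9271-4.0287i|² + |2.4271-0.1388i|²) = (1/5)·50.0000 = 10.0000

Both sides agree, confirming Parseval's theorem.

Σ|x[n]|² = (1/N)Σ|X[k]|² = 10.0000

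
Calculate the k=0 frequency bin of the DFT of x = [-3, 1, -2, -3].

X[0] = Σ(n=0 to 3) x[n] · ω_4^0 = Σ x[n]
= (-3) + (1) + (-2) + (-3)

X[0] = -7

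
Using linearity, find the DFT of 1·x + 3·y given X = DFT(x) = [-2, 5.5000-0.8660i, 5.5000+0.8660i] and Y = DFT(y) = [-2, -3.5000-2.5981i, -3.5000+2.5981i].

By linearity: DFT(1x + 3y) = 1·DFT(x) + 3·DFT(y)
= 1·[-2, 5.5000-0.8660i, 5.5000+0.8660i] + 3·[-2, -3.5000-2.5981i, -3.5000+2.5981i]

Computing element-wise:
Z[0] = 1·(-2) + 3·(-2) = -8
Z[1] = 1·(5.5000-0.8660i) + 3·(-3.5000-2.5981i) = -5.0000-8.6603i
Z[2] = 1·(5.5000+0.8660i) + 3·(-3.5000+2.5981i) = -5.0000+8.6603i

DFT(1x + 3y) = 1·X + 3·Y = [-8, -5.0000-8.6603i, -5.0000+8.6603i]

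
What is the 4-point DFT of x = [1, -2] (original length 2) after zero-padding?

Original 2-point DFT: [-1, 3]
Zero-padded 4-point DFT provides frequency interpolation.

DFT_4([x, 0, ...]) = [-1, 1+2i, 3, 1-2i]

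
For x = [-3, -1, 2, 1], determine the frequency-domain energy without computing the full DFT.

Parseval: Σ|x[n]|² = (1/N)Σ|X[k]|², so Σ|X[k]|² = N·Σ|x[n]|² = 4·15.0000

Σ|X[k]|² = N·Σ|x[n]|² = 4·15.0000 = 60.0000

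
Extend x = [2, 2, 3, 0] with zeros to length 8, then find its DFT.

Original 4-point DFT: [7, -1-2i, 3, -1+2i]
Zero-padded 8-point DFT provides frequency interpolation.

DFT_8([x, 0, ...]) = [7, 3.4142-4.4142i, -1-2i, 0.5858+1.5858i, 3, 0.5858-1.5858i, -1+2i, 3.4142+4.4142i]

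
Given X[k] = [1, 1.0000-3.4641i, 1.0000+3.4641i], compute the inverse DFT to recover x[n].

x[n] = (1/3) Σ(k=0 to 2) X[k] · e^(2πikn/3)

Computing each x[n]:
x[0] = 1
x[1] = 2
x[2] = -2

x = [1, 2, -2]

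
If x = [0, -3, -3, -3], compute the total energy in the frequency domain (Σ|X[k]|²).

Parseval: Σ|x[n]|² = (1/N)Σ|X[k]|², so Σ|X[k]|² = N·Σ|x[n]|² = 4·27.0000

Σ|X[k]|² = N·Σ|x[n]|² = 4·27.0000 = 108.0000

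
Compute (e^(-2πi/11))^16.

Since ω_11^11 = 1, powers reduce modulo 11.
16 mod 11 = 5
So ω_11^16 = ω_11^5 = e^(-2πi·5/11)

ω_11^16 = ω_11^5 = -0.9595-0.2817i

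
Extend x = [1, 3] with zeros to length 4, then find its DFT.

Original 2-point DFT: [4, -2]
Zero-padded 4-point DFT provides frequency interpolation.

DFT_4([x, 0, ...]) = [4, 1-3i, -2, 1+3i]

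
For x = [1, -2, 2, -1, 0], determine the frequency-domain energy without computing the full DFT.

Parseval: Σ|x[n]|² = (1/N)Σ|X[k]|², so Σ|X[k]|² = N·Σ|x[n]|² = 5·10.0000

Σ|X[k]|² = N·Σ|x[n]|² = 5·10.0000 = 50.0000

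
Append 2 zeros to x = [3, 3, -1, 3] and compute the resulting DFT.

Original 4-point DFT: [8, 4, -4, 4]
Zero-padded 6-point DFT provides frequency interpolation.

DFT_6([x, 0, ...]) = [8, 2.0000-1.7321i, 5.0000-3.4641i, -4, 5.0000+3.4641i, 2.0000+1.7321i]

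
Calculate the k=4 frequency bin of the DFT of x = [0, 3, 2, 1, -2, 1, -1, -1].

X[4] = Σ(n=0 to 7) x[n] · ω_8^(4n) where ω_8 = e^(-2πi/8)
= (0)·ω_8^0 + (3)·ω_8^4 + (2)·ω_8^8 + (1)·ω_8^12 + (-2)·ω_8^16 + (1)·ω_8^20 + (-1)·ω_8^24 + (-1)·ω_8^28

X[4] = -5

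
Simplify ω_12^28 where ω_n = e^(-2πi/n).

Since ω_12^12 = 1, powers reduce modulo 12.
28 mod 12 = 4
So ω_12^28 = ω_12^4 = e^(-2πi·4/12)

ω_12^28 = ω_12^4 = -0.5000-0.8660i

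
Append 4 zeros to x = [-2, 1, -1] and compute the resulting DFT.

Original 3-point DFT: [-2, -2.0000-1.7321i, -2.0000+1.7321i]
Zero-padded 7-point DFT provides frequency interpolation.

DFT_7([x, 0, ...]) = [-2, -1.1540+0.1931i, -1.3216-1.4088i, -3.5245-1.2157i, -3.5245+1.2157i, -1.3216+1.4088i, -1.1540-0.1931i]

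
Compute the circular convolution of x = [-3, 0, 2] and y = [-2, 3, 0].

(x ⊛ y)[n] = Σ(m=0 to 2) x[m] · y[(n-m) mod 3]

Computing each output sample:
(x ⊛ y)[0] = 12
(x ⊛ y)[1] = -9
(x ⊛ y)[2] = -4

x ⊛ y = [12, -9, -4]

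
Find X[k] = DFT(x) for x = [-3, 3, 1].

X[k] = Σ(n=0 to 2) x[n] · ω_3^(nk)
where ω_3 = e^(-2πi/3)

Computing each X[k]:
X[0] = 1
X[1] = -5.0000-1.7321i
X[2] = -5.0000+1.7321i

X = [1, -5.0000-1.7321i, -5.0000+1.7321i]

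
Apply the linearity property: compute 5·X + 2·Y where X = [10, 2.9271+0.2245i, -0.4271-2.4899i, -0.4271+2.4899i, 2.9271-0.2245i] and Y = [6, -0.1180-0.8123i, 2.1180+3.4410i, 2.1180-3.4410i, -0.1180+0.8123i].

By linearity: DFT(5x + 2y) = 5·DFT(x) + 2·DFT(y)
= 5·[10, 2.9271+0.2245i, -0.4271-2.4899i, -0.4271+2.4899i, 2.9271-0.2245i] + 2·[6, -0.1180-0.8123i, 2.1180+3.4410i, 2.1180-3.4410i, -0.1180+0.8123i]

Computing element-wise:
Z[0] = 5·(10) + 2·(6) = 62
Z[1] = 5·(2.9271+0.2245i) + 2·(-0.1180-0.8123i) = 14.3995-0.5021i
Z[2] = 5·(-0.4271-2.4899i) + 2·(2.1180+3.4410i) = 2.1005-5.5675i
Z[3] = 5·(-0.4271+2.4899i) + 2·(2.1180-3.4410i) = 2.1005+5.5675i
Z[4] = 5·(2.9271-0.2245i) + 2·(-0.1180+0.8123i) = 14.3995+0.5021i

DFT(5x + 2y) = 5·X + 2·Y = [62, 14.3995-0.5021i, 2.1005-5.5675i, 2.1005+5.5675i, 14.3995+0.5021i]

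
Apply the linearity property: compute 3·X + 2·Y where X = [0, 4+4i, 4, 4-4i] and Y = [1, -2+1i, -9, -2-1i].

By linearity: DFT(3x + 2y) = 3·DFT(x) + 2·DFT(y)
= 3·[0, 4+4i, 4, 4-4i] + 2·[1, -2+1i, -9, -2-1i]

Computing element-wise:
Z[0] = 3·(0) + 2·(1) = 2
Z[1] = 3·(4+4i) + 2·(-2+1i) = 8+14i
Z[2] = 3·(4) + 2·(-9) = -6
Z[3] = 3·(4-4i) + 2·(-2-1i) = 8-14i

DFT(3x + 2y) = 3·X + 2·Y = [2, 8+14i, -6, 8-14i]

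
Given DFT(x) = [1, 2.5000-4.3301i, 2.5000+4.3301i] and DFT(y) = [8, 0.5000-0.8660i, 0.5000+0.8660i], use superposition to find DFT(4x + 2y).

By linearity: DFT(4x + 2y) = 4·DFT(x) + 2·DFT(y)
= 4·[1, 2.5000-4.3301i, 2.5000+4.3301i] + 2·[8, 0.5000-0.8660i, 0.5000+0.8660i]

Computing element-wise:
Z[0] = 4·(1) + 2·(8) = 20
Z[1] = 4·(2.5000-4.3301i) + 2·(0.5000-0.8660i) = 11.0000-19.0524i
Z[2] = 4·(2.5000+4.3301i) + 2·(0.5000+0.8660i) = 11.0000+19.0524i

DFT(4x + 2y) = 4·X + 2·Y = [20, 11.0000-19.0524i, 11.0000+19.0524i]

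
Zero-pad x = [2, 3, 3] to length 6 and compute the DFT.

Original 3-point DFT: [8, -1, -1]
Zero-padded 6-point DFT provides frequency interpolation.

DFT_6([x, 0, ...]) = [8, 2.0000-5.1962i, -1, 2, -1, 2.0000+5.1962i]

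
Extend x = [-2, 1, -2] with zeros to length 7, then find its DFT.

Original 3-point DFT: [-3, -1.5000-2.5981i, -1.5000+2.5981i]
Zero-padded 7-point DFT provides frequency interpolation.

DFT_7([x, 0, ...]) = [-3, -0.9315+1.1680i, -0.4206-1.8427i, -4.1479-1.9975i, -4.1479+1.9975i, -0.4206+1.8427i, -0.9315-1.1680i]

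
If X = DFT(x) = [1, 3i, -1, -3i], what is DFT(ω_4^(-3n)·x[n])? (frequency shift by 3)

Modulation property: DFT(ω_4^(-3n)·x[n]) = X[(k-3) mod 4], so circularly shift X by 3 positions.

X[k-3] = [3i, -1, -3i, 1]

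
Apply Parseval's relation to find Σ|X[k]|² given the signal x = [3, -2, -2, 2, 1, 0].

Parseval: Σ|x[n]|² = (1/N)Σ|X[k]|², so Σ|X[k]|² = N·Σ|x[n]|² = 6·22.0000

Σ|X[k]|² = N·Σ|x[n]|² = 6·22.0000 = 132.0000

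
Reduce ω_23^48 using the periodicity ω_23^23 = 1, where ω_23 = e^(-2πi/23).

Since ω_23^23 = 1, powers reduce modulo 23.
48 mod 23 = 2
So ω_23^48 = ω_23^2 = e^(-2πi·2/23)

ω_23^48 = ω_23^2 = 0.8544-0.5196i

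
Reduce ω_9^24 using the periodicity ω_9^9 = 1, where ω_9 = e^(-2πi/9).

Since ω_9^9 = 1, powers reduce modulo 9.
24 mod 9 = 6
So ω_9^24 = ω_9^6 = e^(-2πi·6/9)

ω_9^24 = ω_9^6 = -0.5000+0.8660i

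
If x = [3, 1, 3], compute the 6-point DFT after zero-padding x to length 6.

Original 3-point DFT: [7, 1.0000+1.7321i, 1.0000-1.7321i]
Zero-padded 6-point DFT provides frequency interpolation.

DFT_6([x, 0, ...]) = [7, 2.0000-3.4641i, 1.0000+1.7321i, 5, 1.0000-1.7321i, 2.0000+3.4641i]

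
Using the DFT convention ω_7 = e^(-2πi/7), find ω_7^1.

ω_7^1 = e^(-2πi·1/7)
= cos(-2π·1/7) + i·sin(-2π·1/7)
= cos(-2π/7) + i·sin(-2π/7)

ω_7^1 = cos(-2π/7) + i·sin(-2π/7) = 0.6235-0.7818i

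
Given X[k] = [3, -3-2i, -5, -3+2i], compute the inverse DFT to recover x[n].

x[n] = (1/4) Σ(k=0 to 3) X[k] · e^(2πikn/4)

Computing each x[n]:
x[0] = -2
x[1] = 3
x[2] = 1
x[3] = 1

x = [-2, 3, 1, 1]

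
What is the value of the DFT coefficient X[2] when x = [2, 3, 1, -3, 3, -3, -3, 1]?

X[2] = Σ(n=0 to 7) x[n] · ω_8^(2n) where ω_8 = e^(-2πi/8)
= (2)·ω_8^0 + (3)·ω_8^2 + (1)·ω_8^4 + (-3)·ω_8^6 + (3)·ω_8^8 + (-3)·ω_8^10 + (-3)·ω_8^12 + (1)·ω_8^14

X[2] = 7-2i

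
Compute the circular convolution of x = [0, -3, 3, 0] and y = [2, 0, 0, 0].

(x ⊛ y)[n] = Σ(m=0 to 3) x[m] · y[(n-m) mod 4]

Computing each output sample:
(x ⊛ y)[0] = 0
(x ⊛ y)[1] = -6
(x ⊛ y)[2] = 6
(x ⊛ y)[3] = 0

x ⊛ y = [0, -6, 6, 0]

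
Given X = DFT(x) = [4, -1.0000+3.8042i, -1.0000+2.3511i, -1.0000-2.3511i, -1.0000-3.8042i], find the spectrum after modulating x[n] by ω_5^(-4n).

Modulation property: DFT(ω_5^(-4n)·x[n]) = X[(k-4) mod 5], so circularly shift X by 4 positions.

X[k-4] = [-1.0000+3.8042i, -1.0000+2.3511i, -1.0000-2.3511i, -1.0000-3.8042i, 4]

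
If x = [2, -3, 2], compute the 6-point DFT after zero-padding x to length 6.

Original 3-point DFT: [1, 2.5000+4.3301i, 2.5000-4.3301i]
Zero-padded 6-point DFT provides frequency interpolation.

DFT_6([x, 0, ...]) = [1, -0.5000+0.8660i, 2.5000+4.3301i, 7, 2.5000-4.3301i, -0.5000-0.8660i]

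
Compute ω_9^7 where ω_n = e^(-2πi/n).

ω_9^7 = e^(-2πi·7/9)
= cos(-2π·7/9) + i·sin(-2π·7/9)
= cos(-14π/9) + i·sin(-14π/9)

ω_9^7 = cos(-14π/9) + i·sin(-14π/9) = 0.1736+0.9848i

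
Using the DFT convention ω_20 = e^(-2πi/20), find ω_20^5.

ω_20^5 = e^(-2πi·5/20)
= cos(-2π·5/20) + i·sin(-2π·5/20)
= cos(-10π/20) + i·sin(-10π/20)

ω_20^5 = cos(-10π/20) + i·sin(-10π/20) = -1i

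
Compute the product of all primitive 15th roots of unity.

The primitive 15th roots of unity are ω_15^k for k coprime to 15: k ∈ {1, 2, 4, 7, 8, 11, 13, 14}
Their product equals the constant term of the cyclotomic polynomial Φ_15(x) up to sign.
For n ≥ 3, the product of all primitive nth roots of unity is 1. (For n=1 it is 1; for n=2 it is -1.)

1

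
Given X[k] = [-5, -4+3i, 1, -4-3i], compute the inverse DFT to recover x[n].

x[n] = (1/4) Σ(k=0 to 3) X[k] · e^(2πikn/4)

Computing each x[n]:
x[0] = -3
x[1] = -3
x[2] = 1
x[3] = 0

x = [-3, -3, 1, 0]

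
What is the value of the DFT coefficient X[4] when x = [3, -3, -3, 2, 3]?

X[4] = Σ(n=0 to 4) x[n] · ω_5^(4n) where ω_5 = e^(-2πi/5)
= (3)·ω_5^0 + (-3)·ω_5^4 + (-3)·ω_5^8 + (2)·ω_5^12 + (3)·ω_5^16

X[4] = 3.8090-8.6453i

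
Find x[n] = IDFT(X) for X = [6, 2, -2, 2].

x[n] = (1/4) Σ(k=0 to 3) X[k] · e^(2πikn/4)

Computing each x[n]:
x[0] = 2
x[1] = 2
x[2] = 0
x[3] = 2

x = [2, 2, 0, 2]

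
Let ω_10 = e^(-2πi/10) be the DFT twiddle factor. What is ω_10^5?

ω_10^5 = e^(-2πi·5/10)
= cos(-2π·5/10) + i·sin(-2π·5/10)
= cos(-10π/10) + i·sin(-10π/10)

ω_10^5 = cos(-10π/10) + i·sin(-10π/10) = -1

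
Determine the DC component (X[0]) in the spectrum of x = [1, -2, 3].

X[0] = Σ(n=0 to 2) x[n] · ω_3^0 = Σ x[n]
= (1) + (-2) + (3)

X[0] = 2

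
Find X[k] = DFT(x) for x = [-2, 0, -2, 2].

X[k] = Σ(n=0 to 3) x[n] · ω_4^(nk)
where ω_4 = e^(-2πi/4)

Computing each X[k]:
X[0] = -2
X[1] = 2i
X[2] = -6
X[3] = -2i

X = [-2, 2i, -6, -2i]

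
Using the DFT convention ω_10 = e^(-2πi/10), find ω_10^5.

ω_10^5 = e^(-2πi·5/10)
= cos(-2π·5/10) + i·sin(-2π·5/10)
= cos(-10π/10) + i·sin(-10π/10)

ω_10^5 = cos(-10π/10) + i·sin(-10π/10) = -1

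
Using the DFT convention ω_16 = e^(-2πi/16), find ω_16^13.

ω_16^13 = e^(-2πi·13/16)
= cos(-2π·13/16) + i·sin(-2π·13/16)
= cos(-26π/16) + i·sin(-26π/16)

ω_16^13 = cos(-26π/16) + i·sin(-26π/16) = 0.3827+0.9239i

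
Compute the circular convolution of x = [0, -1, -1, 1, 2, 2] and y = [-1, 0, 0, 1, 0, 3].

(x ⊛ y)[n] = Σ(m=0 to 5) x[m] · y[(n-m) mod 6]

Computing each output sample:
(x ⊛ y)[0] = -2
(x ⊛ y)[1] = 0
(x ⊛ y)[2] = 6
(x ⊛ y)[3] = 5
(x ⊛ y)[4] = 3
(x ⊛ y)[5] = -3

x ⊛ y = [-2, 0, 6, 5, 3, -3]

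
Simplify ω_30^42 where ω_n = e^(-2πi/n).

Since ω_30^30 = 1, powers reduce modulo 30.
42 mod 30 = 12
So ω_30^42 = ω_30^12 = e^(-2πi·12/30)

ω_30^42 = ω_30^12 = -0.8090-0.5878i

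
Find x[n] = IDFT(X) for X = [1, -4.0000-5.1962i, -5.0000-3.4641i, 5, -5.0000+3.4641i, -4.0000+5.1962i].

x[n] = (1/6) Σ(k=0 to 5) X[k] · e^(2πikn/6)

Computing each x[n]:
x[0] = -2
x[1] = 2
x[2] = 3
x[3] = -1
x[4] = 2
x[5] = -3

x = [-2, 2, 3, -1, 2, -3]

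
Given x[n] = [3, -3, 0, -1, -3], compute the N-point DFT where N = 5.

X[k] = Σ(n=0 to 4) x[n] · ω_5^(nk)
where ω_5 = e^(-2πi/5)

Computing each X[k]:
X[0] = -4
X[1] = 1.9549-0.5878i
X[2] = 7.5451+0.9511i
X[3] = 7.5451-0.9511i
X[4] = 1.9549+0.5878i

X = [-4, 1.9549-0.5878i, 7.5451+0.9511i, 7.5451-0.9511i, 1.9549+0.5878i]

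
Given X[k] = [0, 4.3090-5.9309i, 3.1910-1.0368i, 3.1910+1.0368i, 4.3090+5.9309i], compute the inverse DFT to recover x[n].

x[n] = (1/5) Σ(k=0 to 4) X[k] · e^(2πikn/5)

Computing each x[n]:
x[0] = 3
x[1] = 2
x[2] = 0
x[3] = -2
x[4] = -3

x = [3, 2, 0, -2, -3]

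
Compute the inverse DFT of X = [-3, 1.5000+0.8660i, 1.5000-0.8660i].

x[n] = (1/3) Σ(k=0 to 2) X[k] · e^(2πikn/3)

Computing each x[n]:
x[0] = 0
x[1] = -2
x[2] = -1

x = [0, -2, -1]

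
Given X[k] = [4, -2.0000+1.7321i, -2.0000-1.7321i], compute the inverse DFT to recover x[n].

x[n] = (1/3) Σ(k=0 to 2) X[k] · e^(2πikn/3)

Computing each x[n]:
x[0] = 0
x[1] = 1
x[2] = 3

x = [0, 1, 3]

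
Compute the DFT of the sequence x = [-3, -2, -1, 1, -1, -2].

X[k] = Σ(n=0 to 5) x[n] · ω_6^(nk)
where ω_6 = e^(-2πi/6)

Computing each X[k]:
X[0] = -8
X[1] = -5
X[2] = 1
X[3] = -2
X[4] = 1
X[5] = -5

X = [-8, -5, 1, -2, 1, -5]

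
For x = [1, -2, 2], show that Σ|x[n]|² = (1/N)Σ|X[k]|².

Time domain:
Σ|x[n]|² = |1|² + |-2|² + |2|² = 9.0000

Frequency domain:
(1/3)Σ|X[k]|² = (1/3)(|1|² + |1.0000+3.4641i|² + |1.0000-3.4641i|²) = (1/3)·27.0000 = 9.0000

Both sides agree, confirming Parseval's theorem.

Σ|x[n]|² = (1/N)Σ|X[k]|² = 9.0000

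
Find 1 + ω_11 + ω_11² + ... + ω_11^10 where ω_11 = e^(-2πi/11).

Sum of all nth roots of unity equals 0 for n > 1 (geometric series with r ≠ 1).

0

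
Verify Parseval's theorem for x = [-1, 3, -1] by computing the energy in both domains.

Time domain:
Σ|x[n]|² = |-1|² + |3|² + |-1|² = 11.0000

Frequency domain:
(1/3)Σ|X[k]|² = (1/3)(|1|² + |-2.0000-3.4641i|² + |-2.0000+3.4641i|²) = (1/3)·33.0000 = 11.0000

Both sides agree, confirming Parseval's theorem.

Σ|x[n]|² = (1/N)Σ|X[k]|² = 11.0000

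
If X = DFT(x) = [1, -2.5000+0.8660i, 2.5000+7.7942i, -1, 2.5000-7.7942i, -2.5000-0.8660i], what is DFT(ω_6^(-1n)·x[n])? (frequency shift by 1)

Modulation property: DFT(ω_6^(-1n)·x[n]) = X[(k-1) mod 6], so circularly shift X by 1 positions.

X[k-1] = [-2.5000-0.8660i, 1, -2.5000+0.8660i, 2.5000+7.7942i, -1, 2.5000-7.7942i]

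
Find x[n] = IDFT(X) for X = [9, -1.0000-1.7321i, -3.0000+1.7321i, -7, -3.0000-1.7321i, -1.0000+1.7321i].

x[n] = (1/6) Σ(k=0 to 5) X[k] · e^(2πikn/6)

Computing each x[n]:
x[0] = -1
x[1] = 3
x[2] = 2
x[3] = 2
x[4] = 0
x[5] = 3

x = [-1, 3, 2, 2, 0, 3]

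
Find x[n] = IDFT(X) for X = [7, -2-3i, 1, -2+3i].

x[n] = (1/4) Σ(k=0 to 3) X[k] · e^(2πikn/4)

Computing each x[n]:
x[0] = 1
x[1] = 3
x[2] = 3
x[3] = 0

x = [1, 3, 3, 0]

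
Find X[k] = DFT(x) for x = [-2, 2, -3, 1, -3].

X[k] = Σ(n=0 to 4) x[n] · ω_5^(nk)
where ω_5 = e^(-2πi/5)

Computing each X[k]:
X[0] = -5
X[1] = -0.6910-2.4041i
X[2] = -1.8090-6.7432i
X[3] = -1.8090+6.7432i
X[4] = -0.6910+2.4041i

X = [-5, -0.6910-2.4041i, -1.8090-6.7432i, -1.8090+6.7432i, -0.6910+2.4041i]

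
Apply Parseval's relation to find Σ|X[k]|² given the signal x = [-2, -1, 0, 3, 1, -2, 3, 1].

Parseval: Σ|x[n]|² = (1/N)Σ|X[k]|², so Σ|X[k]|² = N·Σ|x[n]|² = 8·29.0000

Σ|X[k]|² = N·Σ|x[n]|² = 8·29.0000 = 232.0000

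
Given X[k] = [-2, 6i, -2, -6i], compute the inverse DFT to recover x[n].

x[n] = (1/4) Σ(k=0 to 3) X[k] · e^(2πikn/4)

Computing each x[n]:
x[0] = -1
x[1] = -3
x[2] = -1
x[3] = 3

x = [-1, -3, -1, 3]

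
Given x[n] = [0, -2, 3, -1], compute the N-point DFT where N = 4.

X[k] = Σ(n=0 to 3) x[n] · ω_4^(nk)
where ω_4 = e^(-2πi/4)

Computing each X[k]:
X[0] = 0
X[1] = -3+1i
X[2] = 6
X[3] = -3-1i

X = [0, -3+1i, 6, -3-1i]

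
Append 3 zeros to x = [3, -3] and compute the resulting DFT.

Original 2-point DFT: [0, 6]
Zero-padded 5-point DFT provides frequency interpolation.

DFT_5([x, 0, ...]) = [0, 2.0729+2.8532i, 5.4271+1.7634i, 5.4271-1.7634i, 2.0729-2.8532i]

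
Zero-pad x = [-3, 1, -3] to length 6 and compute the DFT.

Original 3-point DFT: [-5, -2.0000-3.4641i, -2.0000+3.4641i]
Zero-padded 6-point DFT provides frequency interpolation.

DFT_6([x, 0, ...]) = [-5, -1.0000+1.7321i, -2.0000-3.4641i, -7, -2.0000+3.4641i, -1.0000-1.7321i]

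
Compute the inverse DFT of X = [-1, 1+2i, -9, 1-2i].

x[n] = (1/4) Σ(k=0 to 3) X[k] · e^(2πikn/4)

Computing each x[n]:
x[0] = -2
x[1] = 1
x[2] = -3
x[3] = 3

x = [-2, 1, -3, 3]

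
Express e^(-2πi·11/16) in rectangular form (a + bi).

ω_16^11 = e^(-2πi·11/16)
= cos(-2π·11/16) + i·sin(-2π·11/16)
= cos(-22π/16) + i·sin(-22π/16)

ω_16^11 = cos(-22π/16) + i·sin(-22π/16) = -0.3827+0.9239i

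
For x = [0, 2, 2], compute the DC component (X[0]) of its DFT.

X[0] = Σ(n=0 to 2) x[n] · ω_3^0 = Σ x[n]
= (0) + (2) + (2)

X[0] = 4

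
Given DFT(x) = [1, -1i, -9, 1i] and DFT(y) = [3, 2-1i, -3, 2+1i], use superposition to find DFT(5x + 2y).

By linearity: DFT(5x + 2y) = 5·DFT(x) + 2·DFT(y)
= 5·[1, -1i, -9, 1i] + 2·[3, 2-1i, -3, 2+1i]

Computing element-wise:
Z[0] = 5·(1) + 2·(3) = 11
Z[1] = 5·(-1i) + 2·(2-1i) = 4-7i
Z[2] = 5·(-9) + 2·(-3) = -51
Z[3] = 5·(1i) + 2·(2+1i) = 4+7i

DFT(5x + 2y) = 5·X + 2·Y = [11, 4-7i, -51, 4+7i]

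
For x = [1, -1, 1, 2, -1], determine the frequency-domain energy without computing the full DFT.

Parseval: Σ|x[n]|² = (1/N)Σ|X[k]|², so Σ|X[k]|² = N·Σ|x[n]|² = 5·8.0000

Σ|X[k]|² = N·Σ|x[n]|² = 5·8.0000 = 40.0000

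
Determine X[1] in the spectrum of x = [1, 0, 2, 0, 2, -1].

X[1] = Σ(n=0 to 5) x[n] · ω_6^(1n) where ω_6 = e^(-2πi/6)
= (1)·ω_6^0 + (0)·ω_6^1 + (2)·ω_6^2 + (0)·ω_6^3 + (2)·ω_6^4 + (-1)·ω_6^5

X[1] = -1.5000-0.8660i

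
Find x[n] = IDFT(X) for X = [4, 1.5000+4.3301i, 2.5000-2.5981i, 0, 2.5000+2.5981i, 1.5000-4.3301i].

x[n] = (1/6) Σ(k=0 to 5) X[k] · e^(2πikn/6)

Computing each x[n]:
x[0] = 2
x[1] = 0
x[2] = -2
x[3] = 1
x[4] = 2
x[5] = 1

x = [2, 0, -2, 1, 2, 1]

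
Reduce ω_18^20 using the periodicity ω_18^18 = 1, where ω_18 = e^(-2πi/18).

Since ω_18^18 = 1, powers reduce modulo 18.
20 mod 18 = 2
So ω_18^20 = ω_18^2 = e^(-2πi·2/18)

ω_18^20 = ω_18^2 = 0.7660-0.6428i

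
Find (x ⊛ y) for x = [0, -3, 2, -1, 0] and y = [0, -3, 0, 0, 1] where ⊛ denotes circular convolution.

(x ⊛ y)[n] = Σ(m=0 to 4) x[m] · y[(n-m) mod 5]

Computing each output sample:
(x ⊛ y)[0] = -3
(x ⊛ y)[1] = 2
(x ⊛ y)[2] = 8
(x ⊛ y)[3] = -6
(x ⊛ y)[4] = 3

x ⊛ y = [-3, 2, 8, -6, 3]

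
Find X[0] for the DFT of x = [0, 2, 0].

X[0] = Σ(n=0 to 2) x[n] · ω_3^0 = Σ x[n]
= (0) + (2) + (0)

X[0] = 2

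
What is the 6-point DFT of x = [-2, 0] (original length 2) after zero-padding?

Original 2-point DFT: [-2, -2]
Zero-padded 6-point DFT provides frequency interpolation.

DFT_6([x, 0, ...]) = [-2, -2, -2, -2, -2, -2]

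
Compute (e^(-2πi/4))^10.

Since ω_4^4 = 1, powers reduce modulo 4.
10 mod 4 = 2
So ω_4^10 = ω_4^2 = e^(-2πi·2/4)

ω_4^10 = ω_4^2 = -1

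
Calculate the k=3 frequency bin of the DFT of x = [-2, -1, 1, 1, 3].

X[3] = Σ(n=0 to 4) x[n] · ω_5^(3n) where ω_5 = e^(-2πi/5)
= (-2)·ω_5^0 + (-1)·ω_5^3 + (1)·ω_5^6 + (1)·ω_5^9 + (3)·ω_5^12

X[3] = -3.0000-2.3511i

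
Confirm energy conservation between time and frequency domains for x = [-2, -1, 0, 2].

Time domain:
Σ|x[n]|² = |-2|² + |-1|² + |0|² + |2|² = 9.0000

Frequency domain:
(1/4)Σ|X[k]|² = (1/4)(|-1|² + |-2+3i|² + |-3|² + |-2-3i|²) = (1/4)·36.0000 = 9.0000

Both sides agree, confirming Parseval's theorem.

Σ|x[n]|² = (1/N)Σ|X[k]|² = 9.0000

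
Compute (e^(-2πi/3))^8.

Since ω_3^3 = 1, powers reduce modulo 3.
8 mod 3 = 2
So ω_3^8 = ω_3^2 = e^(-2πi·2/3)

ω_3^8 = ω_3^2 = -0.5000+0.8660i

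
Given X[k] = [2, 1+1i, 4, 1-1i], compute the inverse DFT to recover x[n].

x[n] = (1/4) Σ(k=0 to 3) X[k] · e^(2πikn/4)

Computing each x[n]:
x[0] = 2
x[1] = -1
x[2] = 1
x[3] = 0

x = [2, -1, 1, 0]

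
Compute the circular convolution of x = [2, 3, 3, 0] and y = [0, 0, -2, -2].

(x ⊛ y)[n] = Σ(m=0 to 3) x[m] · y[(n-m) mod 4]

Computing each output sample:
(x ⊛ y)[0] = -12
(x ⊛ y)[1] = -6
(x ⊛ y)[2] = -4
(x ⊛ y)[3] = -10

x ⊛ y = [-12, -6, -4, -10]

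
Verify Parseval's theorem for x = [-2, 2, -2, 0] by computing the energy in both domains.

Time domain:
Σ|x[n]|² = |-2|² + |2|² + |-2|² + |0|² = 12.0000

Frequency domain:
(1/4)Σ|X[k]|² = (1/4)(|-2|² + |-2i|² + |-6|² + |2i|²) = (1/4)·48.0000 = 12.0000

Both sides agree, confirming Parseval's theorem.

Σ|x[n]|² = (1/N)Σ|X[k]|² = 12.0000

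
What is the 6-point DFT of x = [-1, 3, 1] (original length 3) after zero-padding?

Original 3-point DFT: [3, -3.0000-1.7321i, -3.0000+1.7321i]
Zero-padded 6-point DFT provides frequency interpolation.

DFT_6([x, 0, ...]) = [3, -3.4641i, -3.0000-1.7321i, -3, -3.0000+1.7321i, 3.4641i]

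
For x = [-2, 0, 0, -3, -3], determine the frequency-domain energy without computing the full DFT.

Parseval: Σ|x[n]|² = (1/N)Σ|X[k]|², so Σ|X[k]|² = N·Σ|x[n]|² = 5·22.0000

Σ|X[k]|² = N·Σ|x[n]|² = 5·22.0000 = 110.0000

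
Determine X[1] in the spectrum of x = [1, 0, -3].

X[1] = Σ(n=0 to 2) x[n] · ω_3^(1n) where ω_3 = e^(-2πi/3)
= (1)·ω_3^0 + (0)·ω_3^1 + (-3)·ω_3^2

X[1] = 2.5000-2.5981i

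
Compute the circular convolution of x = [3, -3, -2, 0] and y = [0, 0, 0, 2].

(x ⊛ y)[n] = Σ(m=0 to 3) x[m] · y[(n-m) mod 4]

Computing each output sample:
(x ⊛ y)[0] = -6
(x ⊛ y)[1] = -4
(x ⊛ y)[2] = 0
(x ⊛ y)[3] = 6

x ⊛ y = [-6, -4, 0, 6]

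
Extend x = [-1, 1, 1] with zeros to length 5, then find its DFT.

Original 3-point DFT: [1, -2, -2]
Zero-padded 5-point DFT provides frequency interpolation.

DFT_5([x, 0, ...]) = [1, -1.5000-1.5388i, -1.5000+0.3633i, -1.5000-0.3633i, -1.5000+1.5388i]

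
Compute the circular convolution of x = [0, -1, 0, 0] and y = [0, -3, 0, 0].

(x ⊛ y)[n] = Σ(m=0 to 3) x[m] · y[(n-m) mod 4]

Computing each output sample:
(x ⊛ y)[0] = 0
(x ⊛ y)[1] = 0
(x ⊛ y)[2] = 3
(x ⊛ y)[3] = 0

x ⊛ y = [0, 0, 3, 0]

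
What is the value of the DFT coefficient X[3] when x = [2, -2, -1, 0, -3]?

X[3] = Σ(n=0 to 4) x[n] · ω_5^(3n) where ω_5 = e^(-2πi/5)
= (2)·ω_5^0 + (-2)·ω_5^3 + (-1)·ω_5^6 + (0)·ω_5^9 + (-3)·ω_5^12

X[3] = 5.7361+1.5388i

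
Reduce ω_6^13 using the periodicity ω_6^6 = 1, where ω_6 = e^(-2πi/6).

Since ω_6^6 = 1, powers reduce modulo 6.
13 mod 6 = 1
So ω_6^13 = ω_6^1 = e^(-2πi·1/6)

ω_6^13 = ω_6^1 = 0.5000-0.8660i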